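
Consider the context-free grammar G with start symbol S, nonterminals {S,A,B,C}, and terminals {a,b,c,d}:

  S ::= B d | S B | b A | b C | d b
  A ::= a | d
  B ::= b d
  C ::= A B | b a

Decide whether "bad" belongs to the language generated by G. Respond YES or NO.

CNF form of G:
  S -> B T1 | S B | T0 A | T0 C | T1 T0
  A -> a | d
  B -> T0 T1
  C -> A B | T0 T2
  T0 -> b
  T1 -> d
  T2 -> a

CYK fill:
  [0..0]={T0}  "b"  orig:{}
  [1..1]={A,T2}  "a"  orig:{A}
  [2..2]={A,T1}  "d"  orig:{A}
  [0..1]={C,S}  "ba"
  [1..2]=∅  "ad"
  [0..2]=∅  "bad"

S ∉ T[0,2] ⇒ NO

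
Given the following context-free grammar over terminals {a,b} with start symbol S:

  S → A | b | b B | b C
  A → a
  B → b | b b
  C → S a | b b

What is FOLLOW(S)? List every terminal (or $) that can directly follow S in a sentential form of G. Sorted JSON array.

FIRST iteration:
iter 1:
  A via A→a: +{a}
  B via B→b: +{b}
  C via C→b b: +{b}
  S via S→A: +{a}
  S via S→b: +{b}
  FIRST[S]={a,b}  FIRST[A]={a}  FIRST[B]={b}  FIRST[C]={b}
iter 2:
  C via C→S a: +{a}
  FIRST[S]={a,b}  FIRST[A]={a}  FIRST[B]={b}  FIRST[C]={a,b}
iter 3: done
  FIRST[S]={a,b}  FIRST[A]={a}  FIRST[B]={b}  FIRST[C]={a,b}

Compute FOLLOW by fixpoint:
initialize: $ ∈ FOLLOW(S)
round 1:
  C→S a: FOLLOW(S) ⊇ FIRST(a) = {a}; new: +{a}
  S→A: FOLLOW(A) ⊇ FOLLOW(S) ⊇ {$,a}; new: +{$,a}
  S→b B: FOLLOW(B) ⊇ FOLLOW(S) ⊇ {$,a}; new: +{$,a}
  S→b C: FOLLOW(C) ⊇ FOLLOW(S) ⊇ {$,a}; new: +{$,a}
  FOLLOW[S]={$,a}  FOLLOW[A]={$,a}  FOLLOW[B]={$,a}  FOLLOW[C]={$,a}
round 2: — fixpoint
  FOLLOW[S]={$,a}  FOLLOW[A]={$,a}  FOLLOW[B]={$,a}  FOLLOW[C]={$,a}

FOLLOW(S) = ["$", "a"]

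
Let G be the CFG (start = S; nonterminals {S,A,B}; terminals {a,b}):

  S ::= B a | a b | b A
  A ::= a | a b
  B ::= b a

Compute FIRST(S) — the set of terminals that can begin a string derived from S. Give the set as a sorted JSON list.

FIRST iteration:
round 1:
  A via A→a: +{a}
  B via B→b a: +{b}
  S via S→B a: +{b}
  S via S→a b: +{a}
  FIRST(S)={a,b}  FIRST(A)={a}  FIRST(B)={b}
round 2: (no change)
  FIRST(S)={a,b}  FIRST(A)={a}  FIRST(B)={b}

FIRST(S) = ["a", "b"]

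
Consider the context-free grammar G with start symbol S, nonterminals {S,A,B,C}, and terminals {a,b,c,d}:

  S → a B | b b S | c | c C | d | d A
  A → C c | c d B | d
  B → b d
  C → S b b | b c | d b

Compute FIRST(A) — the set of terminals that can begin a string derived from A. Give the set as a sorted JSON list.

FIRST sets, iterate to fixpoint:
iter 1:
  A via A→c d B: +{c}
  A via A→d: +{d}
  B via B→b d: +{b}
  C via C→b c: +{b}
  C via C→d b: +{d}
  S via S→a B: +{a}
  S via S→b b S: +{b}
  S via S→c: +{c}
  S via S→d: +{d}
  FIRST(S)={a,b,c,d}  FIRST(A)={c,d}  FIRST(B)={b}  FIRST(C)={b,d}
iter 2:
  A via A→C c: +{b}
  C via C→S b b: +{a,c}
  FIRST(S)={a,b,c,d}  FIRST(A)={b,c,d}  FIRST(B)={b}  FIRST(C)={a,b,c,d}
iter 3:
  A via A→C c: +{a}
  FIRST(S)={a,b,c,d}  FIRST(A)={a,b,c,d}  FIRST(B)={b}  FIRST(C)={a,b,c,d}
iter 4: — fixpoint
  FIRST(S)={a,b,c,d}  FIRST(A)={a,b,c,d}  FIRST(B)={b}  FIRST(C)={a,b,c,d}

FIRST(A) = ["a", "b", "c", "d"]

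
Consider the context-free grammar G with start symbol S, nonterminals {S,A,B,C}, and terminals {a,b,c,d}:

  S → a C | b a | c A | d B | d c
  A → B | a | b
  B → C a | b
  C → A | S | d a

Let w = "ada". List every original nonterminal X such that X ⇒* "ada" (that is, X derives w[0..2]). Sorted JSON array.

CNF form of G:
  S -> T0 C | T1 T0 | T2 A | T3 B | T3 T2
  A -> C T0 | a | b
  B -> C T0 | b
  C -> C T0 | T0 C | T1 T0 | T2 A | T3 B | T3 T0 | T3 T2 | a | b
  T0 -> a
  T1 -> b
  T2 -> c
  T3 -> d

CYK fill (cells [i..j] with 0 ≤ i ≤ j ≤ 2 only):
  [0..0]={A,C,T0}  "a"  orig:{A,C}
  [1..1]={T3}  "d"  orig:{}
  [2..2]={A,C,T0}  "a"  orig:{A,C}
  [0..1]=∅  "ad"
  [1..2]={C}  "da"
  [0..2]={C,S}  "ada"

Original NTs in T[0,2] deriving "ada": ["C", "S"]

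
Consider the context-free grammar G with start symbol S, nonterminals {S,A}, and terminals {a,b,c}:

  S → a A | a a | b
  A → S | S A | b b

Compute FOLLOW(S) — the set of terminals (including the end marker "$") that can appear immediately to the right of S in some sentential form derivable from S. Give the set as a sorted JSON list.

Compute FIRST by fixpoint:
iter 1:
  A via A→b b: +{b}
  S via S→a A: +{a}
  S via S→b: +{b}
  FIRST[S]={a,b}  FIRST[A]={b}
iter 2:
  A via A→S: +{a}
  FIRST[S]={a,b}  FIRST[A]={a,b}
iter 3: (no change)
  FIRST[S]={a,b}  FIRST[A]={a,b}

FOLLOW sets:
FOLLOW(S) := {$}
[1]
  A→S A: FOLLOW(S) ⊇ FIRST(A) = {a,b}; new: +{a,b}
  S→a A: FOLLOW(A) ⊇ FOLLOW(S) ⊇ {$,a,b}; new: +{$,a,b}
  FOLLOW[S]={$,a,b}  FOLLOW[A]={$,a,b}
[2] (stable)
  FOLLOW[S]={$,a,b}  FOLLOW[A]={$,a,b}

FOLLOW(S) = ["$", "a", "b"]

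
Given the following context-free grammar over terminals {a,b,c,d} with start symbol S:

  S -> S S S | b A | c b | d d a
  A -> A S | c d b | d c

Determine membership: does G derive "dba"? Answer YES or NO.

Convert to CNF:
  S -> S X5 | T0 T2 | T1 X6 | T2 A
  A -> A S | T0 X4 | T1 T0
  T0 -> c
  T1 -> d
  T2 -> b
  T3 -> a
  X4 -> T1 T2
  X5 -> S S
  X6 -> T1 T3

CYK table (by increasing span):
  [0..0]={T1}  "d"  orig:{}
  [1..1]={T2}  "b"  orig:{}
  [2..2]={T3}  "a"  orig:{}
  [0..1]={X4}  "db"  orig:{}
  [1..2]=∅  "ba"
  [0..2]=∅  "dba"

S ∉ T[0,2] ⇒ NO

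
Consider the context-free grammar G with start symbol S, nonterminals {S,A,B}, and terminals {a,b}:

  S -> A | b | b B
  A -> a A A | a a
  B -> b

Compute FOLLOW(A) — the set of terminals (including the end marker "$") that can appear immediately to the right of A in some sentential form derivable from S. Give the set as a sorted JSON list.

FIRST sets, iterate to fixpoint:
iter 1:
  A via A→a A A: +{a}
  B via B→b: +{b}
  S via S→A: +{a}
  S via S→b: +{b}
  FIRST(S)={a,b}  FIRST(A)={a}  FIRST(B)={b}
iter 2: done
  FIRST(S)={a,b}  FIRST(A)={a}  FIRST(B)={b}

Compute FOLLOW by fixpoint:
initialize: $ ∈ FOLLOW(S)
pass 1:
  A→a A A: FOLLOW(A) ⊇ FIRST(A) = {a}; new: +{a}
  S→A: FOLLOW(A) ⊇ FOLLOW(S) ⊇ {$}; new: +{$}
  S→b B: FOLLOW(B) ⊇ FOLLOW(S) ⊇ {$}; new: +{$}
  S: {$}  A: {$,a}  B: {$}
pass 2: (stable)
  S: {$}  A: {$,a}  B: {$}

FOLLOW(A) = ["$", "a"]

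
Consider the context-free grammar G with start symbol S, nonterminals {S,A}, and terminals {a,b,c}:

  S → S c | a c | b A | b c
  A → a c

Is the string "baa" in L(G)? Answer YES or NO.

CNF form of G:
  S -> S T1 | T0 T1 | T2 A | T2 T1
  A -> T0 T1
  T0 -> a
  T1 -> c
  T2 -> b

Fill CYK table bottom-up:
  cell(0,0) b: {T2}  orig:{}
  cell(1,1) a: {T0}  orig:{}
  cell(2,2) a: {T0}  orig:{}
  cell(0,1) ba: ∅
  cell(1,2) aa: ∅
  cell(0,2) baa: ∅

S ∉ T[0,2] ⇒ NO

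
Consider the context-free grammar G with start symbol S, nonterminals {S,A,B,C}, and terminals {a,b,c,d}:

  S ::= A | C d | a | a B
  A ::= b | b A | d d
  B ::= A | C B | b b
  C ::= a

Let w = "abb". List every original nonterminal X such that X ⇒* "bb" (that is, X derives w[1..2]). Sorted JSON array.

CNF form of G:
  S -> C T1 | T0 A | T1 T1 | T2 B | a | b
  A -> T0 A | T1 T1 | b
  B -> C B | T0 A | T0 T0 | T1 T1 | b
  C -> a
  T0 -> b
  T1 -> d
  T2 -> a

CYK fill (cells [i..j] with 1 ≤ i ≤ j ≤ 2 only):
  [1..1]={A,B,S,T0}  "b"  orig:{A,B,S}
  [2..2]={A,B,S,T0}  "b"  orig:{A,B,S}
  [1..2]={A,B,S}  "bb"

Original NTs in T[1,2] deriving "bb": ["A", "B", "S"]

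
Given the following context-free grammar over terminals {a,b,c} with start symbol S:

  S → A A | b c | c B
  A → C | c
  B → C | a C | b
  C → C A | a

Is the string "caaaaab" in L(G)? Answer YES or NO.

Convert to CNF:
  S -> A A | T1 T2 | T2 B
  A -> C A | a | c
  B -> C A | T0 C | a | b
  C -> C A | a
  T0 -> a
  T1 -> b
  T2 -> c

CYK fill:
  T[0,0] 'c' = {A,T2}  orig:{A}
  T[1,1] 'a' = {A,B,C,T0}  orig:{A,B,C}
  T[2,2] 'a' = {A,B,C,T0}  orig:{A,B,C}
  T[3,3] 'a' = {A,B,C,T0}  orig:{A,B,C}
  T[4,4] 'a' = {A,B,C,T0}  orig:{A,B,C}
  T[5,5] 'a' = {A,B,C,T0}  orig:{A,B,C}
  T[6,6] 'b' = {B,T1}  orig:{B}
  T[0,1] 'ca' = {S}
  T[1,2] 'aa' = {A,B,C,S}
  T[2,3] 'aa' = {A,B,C,S}
  T[3,4] 'aa' = {A,B,C,S}
  T[4,5] 'aa' = {A,B,C,S}
  T[5,6] 'ab' = ∅
  T[0,2] 'caa' = {S}
  T[1,3] 'aaa' = {A,B,C,S}
  T[2,4] 'aaa' = {A,B,C,S}
  T[3,5] 'aaa' = {A,B,C,S}
  T[4,6] 'aab' = ∅
  T[0,3] 'caaa' = {S}
  T[1,4] 'aaaa' = {A,B,C,S}
  T[2,5] 'aaaa' = {A,B,C,S}
  T[3,6] 'aaab' = ∅
  T[0,4] 'caaaa' = {S}
  T[1,5] 'aaaaa' = {A,B,C,S}
  T[2,6] 'aaaab' = ∅
  T[0,5] 'caaaaa' = {S}
  T[1,6] 'aaaaab' = ∅
  T[0,6] 'caaaaab' = ∅

S ∉ T[0,6] ⇒ NO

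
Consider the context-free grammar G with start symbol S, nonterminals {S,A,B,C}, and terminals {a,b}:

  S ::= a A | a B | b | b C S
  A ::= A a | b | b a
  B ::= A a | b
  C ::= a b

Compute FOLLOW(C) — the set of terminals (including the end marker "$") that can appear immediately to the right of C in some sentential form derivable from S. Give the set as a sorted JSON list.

FIRST sets, iterate to fixpoint:
round 1:
  A via A→b: +{b}
  B via B→A a: +{b}
  C via C→a b: +{a}
  S via S→a A: +{a}
  S via S→b: +{b}
  FIRST[S]={a,b}  FIRST[A]={b}  FIRST[B]={b}  FIRST[C]={a}
round 2: (stable)
  FIRST[S]={a,b}  FIRST[A]={b}  FIRST[B]={b}  FIRST[C]={a}

Compute FOLLOW by fixpoint:
FOLLOW(S) := {$}
pass 1:
  A→A a: FOLLOW(A) ⊇ FIRST(a) = {a}; new: +{a}
  S→a A: FOLLOW(A) ⊇ FOLLOW(S) ⊇ {$}; new: +{$}
  S→a B: FOLLOW(B) ⊇ FOLLOW(S) ⊇ {$}; new: +{$}
  S→b C S: FOLLOW(C) ⊇ FIRST(S) = {a,b}; new: +{a,b}
  FOLLOW[S]={$}  FOLLOW[A]={$,a}  FOLLOW[B]={$}  FOLLOW[C]={a,b}
pass 2: done
  FOLLOW[S]={$}  FOLLOW[A]={$,a}  FOLLOW[B]={$}  FOLLOW[C]={a,b}

FOLLOW(C) = ["a", "b"]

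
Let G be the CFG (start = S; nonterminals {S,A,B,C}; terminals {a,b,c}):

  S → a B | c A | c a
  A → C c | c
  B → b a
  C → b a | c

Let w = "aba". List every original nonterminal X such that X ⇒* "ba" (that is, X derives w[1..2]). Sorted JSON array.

Convert to CNF:
  S -> T0 A | T0 T2 | T2 B
  A -> C T0 | c
  B -> T1 T2
  C -> T1 T2 | c
  T0 -> c
  T1 -> b
  T2 -> a

CYK fill — only the sub-triangle for w[1..2]:
  [1..1]={T1}  "b"  orig:{}
  [2..2]={T2}  "a"  orig:{}
  [1..2]={B,C}  "ba"

Original NTs in T[1,2] deriving "ba": ["B", "C"]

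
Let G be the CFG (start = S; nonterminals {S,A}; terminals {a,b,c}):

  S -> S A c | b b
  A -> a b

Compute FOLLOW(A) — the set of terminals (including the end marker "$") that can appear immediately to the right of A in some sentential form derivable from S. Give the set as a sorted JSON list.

FIRST sets, iterate to fixpoint:
round 1:
  A via A→a b: +{a}
  S via S→b b: +{b}
  FIRST(S)={b}  FIRST(A)={a}
round 2: done
  FIRST(S)={b}  FIRST(A)={a}

FOLLOW sets:
seed FOLLOW(S) with $
round 1:
  S→S A c: FOLLOW(S) ⊇ FIRST(A) = {a}; new: +{a}
  S→S A c: FOLLOW(A) ⊇ FIRST(c) = {c}; new: +{c}
  FOLLOW[S]={$,a}  FOLLOW[A]={c}
round 2: (no change)
  FOLLOW[S]={$,a}  FOLLOW[A]={c}

FOLLOW(A) = ["c"]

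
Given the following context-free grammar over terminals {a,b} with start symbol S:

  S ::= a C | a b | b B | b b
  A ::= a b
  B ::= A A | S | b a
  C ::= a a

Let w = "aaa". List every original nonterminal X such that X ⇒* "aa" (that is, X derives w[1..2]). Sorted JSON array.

CNF form of G:
  S -> T0 C | T0 T1 | T1 B | T1 T1
  A -> T0 T1
  B -> A A | T0 C | T0 T1 | T1 B | T1 T0 | T1 T1
  C -> T0 T0
  T0 -> a
  T1 -> b

Fill CYK table bottom-up — only the sub-triangle for w[1..2]:
  cell(1,1) a: {T0}  orig:{}
  cell(2,2) a: {T0}  orig:{}
  cell(1,2) aa: {C}

Original NTs in T[1,2] deriving "aa": ["C"]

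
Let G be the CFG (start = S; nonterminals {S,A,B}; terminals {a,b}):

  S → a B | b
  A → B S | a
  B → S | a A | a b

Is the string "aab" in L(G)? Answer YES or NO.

CNF form of G:
  S -> T0 B | b
  A -> B S | a
  B -> T0 A | T0 B | T0 T1 | b
  T0 -> a
  T1 -> b

CYK fill:
  [0..0]={A,T0}  "a"  orig:{A}
  [1..1]={A,T0}  "a"  orig:{A}
  [2..2]={B,S,T1}  "b"  orig:{B,S}
  [0..1]={B}  "aa"
  [1..2]={B,S}  "ab"
  [0..2]={A,B,S}  "aab"

S ∈ T[0,2] ⇒ YES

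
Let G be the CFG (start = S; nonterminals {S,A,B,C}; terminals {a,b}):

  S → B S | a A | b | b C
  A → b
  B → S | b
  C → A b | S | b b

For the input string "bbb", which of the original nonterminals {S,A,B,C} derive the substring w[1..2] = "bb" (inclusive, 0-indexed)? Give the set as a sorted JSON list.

Convert to CNF:
  S -> B S | T0 A | T1 C | b
  A -> b
  B -> B S | T0 A | T1 C | b
  C -> A T1 | B S | T0 A | T1 C | T1 T1 | b
  T0 -> a
  T1 -> b

Fill CYK table bottom-up, restricted to cells inside w[1..2]:
  [1..1]={A,B,C,S,T1}  "b"  orig:{A,B,C,S}
  [2..2]={A,B,C,S,T1}  "b"  orig:{A,B,C,S}
  [1..2]={B,C,S}  "bb"

Original NTs in T[1,2] deriving "bb": ["B", "C", "S"]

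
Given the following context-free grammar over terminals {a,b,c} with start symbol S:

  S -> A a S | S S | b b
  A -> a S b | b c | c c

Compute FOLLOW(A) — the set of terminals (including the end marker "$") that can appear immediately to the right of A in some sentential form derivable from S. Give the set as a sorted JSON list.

FIRST sets, iterate to fixpoint:
pass 1:
  A via A→a S b: +{a}
  A via A→b c: +{b}
  A via A→c c: +{c}
  S via S→A a S: +{a,b,c}
  S: {a,b,c}  A: {a,b,c}
pass 2: — fixpoint
  S: {a,b,c}  A: {a,b,c}

Compute FOLLOW by fixpoint:
initialize: $ ∈ FOLLOW(S)
round 1:
  A→a S b: FOLLOW(S) ⊇ FIRST(b) = {b}; new: +{b}
  S→A a S: FOLLOW(A) ⊇ FIRST(a) = {a}; new: +{a}
  S→S S: FOLLOW(S) ⊇ FIRST(S) = {a,b,c}; new: +{a,c}
  FOLLOW[S]={$,a,b,c}  FOLLOW[A]={a}
round 2: (no change)
  FOLLOW[S]={$,a,b,c}  FOLLOW[A]={a}

FOLLOW(A) = ["a"]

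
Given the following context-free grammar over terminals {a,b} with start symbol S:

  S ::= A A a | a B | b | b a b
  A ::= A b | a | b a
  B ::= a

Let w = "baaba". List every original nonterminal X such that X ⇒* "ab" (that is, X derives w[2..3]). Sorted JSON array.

CNF form of G:
  S -> A X2 | T0 X3 | T1 B | b
  A -> A T0 | T0 T1 | a
  B -> a
  T0 -> b
  T1 -> a
  X2 -> A T1
  X3 -> T1 T0

CYK fill — only the sub-triangle for w[2..3]:
  [2..2]={A,B,T1}  "a"  orig:{A,B}
  [3..3]={S,T0}  "b"  orig:{S}
  [2..3]={A,X3}  "ab"  orig:{A}

Original NTs in T[2,3] deriving "ab": ["A"]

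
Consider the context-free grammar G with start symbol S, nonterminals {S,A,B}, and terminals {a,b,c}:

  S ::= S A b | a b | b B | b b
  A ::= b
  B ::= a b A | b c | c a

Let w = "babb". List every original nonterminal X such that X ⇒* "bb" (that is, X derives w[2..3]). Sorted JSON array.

CNF form of G:
  S -> S X4 | T0 T1 | T1 B | T1 T1
  A -> b
  B -> T0 X3 | T1 T2 | T2 T0
  T0 -> a
  T1 -> b
  T2 -> c
  X3 -> T1 A
  X4 -> A T1

CYK table (by increasing span) (cells [i..j] with 2 ≤ i ≤ j ≤ 3 only):
  T[2,2] 'b' = {A,T1}  orig:{A}
  T[3,3] 'b' = {A,T1}  orig:{A}
  T[2,3] 'bb' = {S,X3,X4}  orig:{S}

Original NTs in T[2,3] deriving "bb": ["S"]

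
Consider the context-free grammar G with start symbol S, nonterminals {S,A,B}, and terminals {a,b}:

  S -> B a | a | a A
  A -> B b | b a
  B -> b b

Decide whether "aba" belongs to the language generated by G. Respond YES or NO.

Convert to CNF:
  S -> B T1 | T1 A | a
  A -> B T0 | T0 T1
  B -> T0 T0
  T0 -> b
  T1 -> a

CYK table (by increasing span):
  cell(0,0) a: {S,T1}  orig:{S}
  cell(1,1) b: {T0}  orig:{}
  cell(2,2) a: {S,T1}  orig:{S}
  cell(0,1) ab: ∅
  cell(1,2) ba: {A}
  cell(0,2) aba: {S}

S ∈ T[0,2] ⇒ YES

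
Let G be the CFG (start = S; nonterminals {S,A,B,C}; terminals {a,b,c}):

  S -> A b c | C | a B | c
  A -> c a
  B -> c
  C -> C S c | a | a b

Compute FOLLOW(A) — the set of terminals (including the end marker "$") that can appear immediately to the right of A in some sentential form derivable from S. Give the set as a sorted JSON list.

FIRST sets, iterate to fixpoint:
round 1:
  A via A→c a: +{c}
  B via B→c: +{c}
  C via C→a: +{a}
  S via S→A b c: +{c}
  S via S→C: +{a}
  FIRST[S]={a,c}  FIRST[A]={c}  FIRST[B]={c}  FIRST[C]={a}
round 2: (stable)
  FIRST[S]={a,c}  FIRST[A]={c}  FIRST[B]={c}  FIRST[C]={a}

FOLLOW sets:
initialize: $ ∈ FOLLOW(S)
iter 1:
  C→C S c: FOLLOW(C) ⊇ FIRST(S) = {a,c}; new: +{a,c}
  C→C S c: FOLLOW(S) ⊇ FIRST(c) = {c}; new: +{c}
  S→A b c: FOLLOW(A) ⊇ FIRST(b) = {b}; new: +{b}
  S→C: FOLLOW(C) ⊇ FOLLOW(S) ⊇ {$,c}; new: +{$}
  S→a B: FOLLOW(B) ⊇ FOLLOW(S) ⊇ {$,c}; new: +{$,c}
  FOLLOW(S)={$,c}  FOLLOW(A)={b}  FOLLOW(B)={$,c}  FOLLOW(C)={$,a,c}
iter 2: (stable)
  FOLLOW(S)={$,c}  FOLLOW(A)={b}  FOLLOW(B)={$,c}  FOLLOW(C)={$,a,c}

FOLLOW(A) = ["b"]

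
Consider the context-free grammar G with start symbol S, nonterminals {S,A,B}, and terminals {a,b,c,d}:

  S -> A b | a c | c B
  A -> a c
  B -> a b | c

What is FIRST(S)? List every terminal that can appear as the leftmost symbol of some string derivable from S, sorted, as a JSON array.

FIRST iteration:
pass 1:
  A via A→a c: +{a}
  B via B→a b: +{a}
  B via B→c: +{c}
  S via S→A b: +{a}
  S via S→c B: +{c}
  FIRST[S]={a,c}  FIRST[A]={a}  FIRST[B]={a,c}
pass 2: (no change)
  FIRST[S]={a,c}  FIRST[A]={a}  FIRST[B]={a,c}

FIRST(S) = ["a", "c"]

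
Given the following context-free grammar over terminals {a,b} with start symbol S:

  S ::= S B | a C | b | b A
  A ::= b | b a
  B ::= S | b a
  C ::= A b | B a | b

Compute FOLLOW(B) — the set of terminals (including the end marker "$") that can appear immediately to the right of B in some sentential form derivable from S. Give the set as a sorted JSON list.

Compute FIRST by fixpoint:
iter 1:
  A via A→b: +{b}
  B via B→b a: +{b}
  C via C→A b: +{b}
  S via S→a C: +{a}
  S via S→b: +{b}
  S: {a,b}  A: {b}  B: {b}  C: {b}
iter 2:
  B via B→S: +{a}
  C via C→B a: +{a}
  S: {a,b}  A: {b}  B: {a,b}  C: {a,b}
iter 3: done
  S: {a,b}  A: {b}  B: {a,b}  C: {a,b}

Compute FOLLOW by fixpoint:
initialize: $ ∈ FOLLOW(S)
[1]
  C→A b: FOLLOW(A) ⊇ FIRST(b) = {b}; new: +{b}
  C→B a: FOLLOW(B) ⊇ FIRST(a) = {a}; new: +{a}
  S→S B: FOLLOW(S) ⊇ FIRST(B) = {a,b}; new: +{a,b}
  S→S B: FOLLOW(B) ⊇ FOLLOW(S) ⊇ {$,a,b}; new: +{$,b}
  S→a C: FOLLOW(C) ⊇ FOLLOW(S) ⊇ {$,a,b}; new: +{$,a,b}
  S→b A: FOLLOW(A) ⊇ FOLLOW(S) ⊇ {$,a,b}; new: +{$,a}
  FOLLOW(S)={$,a,b}  FOLLOW(A)={$,a,b}  FOLLOW(B)={$,a,b}  FOLLOW(C)={$,a,b}
[2] (no change)
  FOLLOW(S)={$,a,b}  FOLLOW(A)={$,a,b}  FOLLOW(B)={$,a,b}  FOLLOW(C)={$,a,b}

FOLLOW(B) = ["$", "a", "b"]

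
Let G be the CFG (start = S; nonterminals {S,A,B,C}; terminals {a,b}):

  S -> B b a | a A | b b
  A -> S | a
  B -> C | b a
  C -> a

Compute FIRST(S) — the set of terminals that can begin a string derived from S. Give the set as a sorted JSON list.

FIRST iteration:
round 1:
  A via A→a: +{a}
  B via B→b a: +{b}
  C via C→a: +{a}
  S via S→B b a: +{b}
  S via S→a A: +{a}
  S: {a,b}  A: {a}  B: {b}  C: {a}
round 2:
  A via A→S: +{b}
  B via B→C: +{a}
  S: {a,b}  A: {a,b}  B: {a,b}  C: {a}
round 3: (no change)
  S: {a,b}  A: {a,b}  B: {a,b}  C: {a}

FIRST(S) = ["a", "b"]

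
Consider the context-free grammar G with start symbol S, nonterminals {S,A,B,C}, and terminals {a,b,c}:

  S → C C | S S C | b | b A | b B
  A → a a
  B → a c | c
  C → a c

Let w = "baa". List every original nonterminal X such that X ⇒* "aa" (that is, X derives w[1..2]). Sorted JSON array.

CNF form of G:
  S -> C C | S X3 | T2 A | T2 B | b
  A -> T0 T0
  B -> T0 T1 | c
  C -> T0 T1
  T0 -> a
  T1 -> c
  T2 -> b
  X3 -> S C

CYK table (by increasing span) (cells [i..j] with 1 ≤ i ≤ j ≤ 2 only):
  T[1,1] 'a' = {T0}  orig:{}
  T[2,2] 'a' = {T0}  orig:{}
  T[1,2] 'aa' = {A}

Original NTs in T[1,2] deriving "aa": ["A"]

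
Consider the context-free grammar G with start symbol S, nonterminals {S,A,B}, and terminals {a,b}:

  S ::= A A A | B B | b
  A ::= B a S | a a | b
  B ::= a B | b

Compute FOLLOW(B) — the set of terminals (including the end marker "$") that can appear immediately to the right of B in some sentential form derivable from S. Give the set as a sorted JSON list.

FIRST sets, iterate to fixpoint:
iter 1:
  A via A→a a: +{a}
  A via A→b: +{b}
  B via B→a B: +{a}
  B via B→b: +{b}
  S via S→A A A: +{a,b}
  S: {a,b}  A: {a,b}  B: {a,b}
iter 2: (no change)
  S: {a,b}  A: {a,b}  B: {a,b}

Compute FOLLOW by fixpoint:
seed FOLLOW(S) with $
[1]
  A→B a S: FOLLOW(B) ⊇ FIRST(a) = {a}; new: +{a}
  S→A A A: FOLLOW(A) ⊇ FIRST(A) = {a,b}; new: +{a,b}
  S→A A A: FOLLOW(A) ⊇ FOLLOW(S) ⊇ {$}; new: +{$}
  S→B B: FOLLOW(B) ⊇ FIRST(B) = {a,b}; new: +{b}
  S→B B: FOLLOW(B) ⊇ FOLLOW(S) ⊇ {$}; new: +{$}
  S: {$}  A: {$,a,b}  B: {$,a,b}
[2]
  A→B a S: FOLLOW(S) ⊇ FOLLOW(A) ⊇ {$,a,b}; new: +{a,b}
  S: {$,a,b}  A: {$,a,b}  B: {$,a,b}
[3] — fixpoint
  S: {$,a,b}  A: {$,a,b}  B: {$,a,b}

FOLLOW(B) = ["$", "a", "b"]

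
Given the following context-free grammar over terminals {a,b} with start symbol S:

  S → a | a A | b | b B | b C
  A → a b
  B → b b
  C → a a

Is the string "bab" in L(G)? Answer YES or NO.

Convert to CNF:
  S -> T0 A | T1 B | T1 C | a | b
  A -> T0 T1
  B -> T1 T1
  C -> T0 T0
  T0 -> a
  T1 -> b

CYK table (by increasing span):
  T[0,0] 'b' = {S,T1}  orig:{S}
  T[1,1] 'a' = {S,T0}  orig:{S}
  T[2,2] 'b' = {S,T1}  orig:{S}
  T[0,1] 'ba' = ∅
  T[1,2] 'ab' = {A}
  T[0,2] 'bab' = ∅

S ∉ T[0,2] ⇒ NO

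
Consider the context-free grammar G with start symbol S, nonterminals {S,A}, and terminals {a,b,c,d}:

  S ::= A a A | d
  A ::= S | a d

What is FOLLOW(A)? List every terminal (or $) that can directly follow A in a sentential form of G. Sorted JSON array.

Compute FIRST by fixpoint:
iter 1:
  A via A→a d: +{a}
  S via S→A a A: +{a}
  S via S→d: +{d}
  FIRST(S)={a,d}  FIRST(A)={a}
iter 2:
  A via A→S: +{d}
  FIRST(S)={a,d}  FIRST(A)={a,d}
iter 3: done
  FIRST(S)={a,d}  FIRST(A)={a,d}

Compute FOLLOW by fixpoint:
initialize: $ ∈ FOLLOW(S)
round 1:
  S→A a A: FOLLOW(A) ⊇ FIRST(a) = {a}; new: +{a}
  S→A a A: FOLLOW(A) ⊇ FOLLOW(S) ⊇ {$}; new: +{$}
  S: {$}  A: {$,a}
round 2:
  A→S: FOLLOW(S) ⊇ FOLLOW(A) ⊇ {$,a}; new: +{a}
  S: {$,a}  A: {$,a}
round 3: (no change)
  S: {$,a}  A: {$,a}

FOLLOW(A) = ["$", "a"]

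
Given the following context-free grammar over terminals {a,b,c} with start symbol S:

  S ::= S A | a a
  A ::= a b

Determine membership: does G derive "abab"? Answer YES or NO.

CNF form of G:
  S -> S A | T0 T0
  A -> T0 T1
  T0 -> a
  T1 -> b

CYK table (by increasing span):
  [0..0]={T0}  "a"  orig:{}
  [1..1]={T1}  "b"  orig:{}
  [2..2]={T0}  "a"  orig:{}
  [3..3]={T1}  "b"  orig:{}
  [0..1]={A}  "ab"
  [1..2]=∅  "ba"
  [2..3]={A}  "ab"
  [0..2]=∅  "aba"
  [1..3]=∅  "bab"
  [0..3]=∅  "abab"

S ∉ T[0,3] ⇒ NO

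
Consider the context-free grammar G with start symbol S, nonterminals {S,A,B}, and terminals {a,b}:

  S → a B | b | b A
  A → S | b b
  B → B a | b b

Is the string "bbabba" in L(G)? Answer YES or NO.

CNF form of G:
  S -> T0 B | T1 A | b
  A -> T0 B | T1 A | T1 T1 | b
  B -> B T0 | T1 T1
  T0 -> a
  T1 -> b

Fill CYK table bottom-up:
  T[0,0] 'b' = {A,S,T1}  orig:{A,S}
  T[1,1] 'b' = {A,S,T1}  orig:{A,S}
  T[2,2] 'a' = {T0}  orig:{}
  T[3,3] 'b' = {A,S,T1}  orig:{A,S}
  T[4,4] 'b' = {A,S,T1}  orig:{A,S}
  T[5,5] 'a' = {T0}  orig:{}
  T[0,1] 'bb' = {A,B,S}
  T[1,2] 'ba' = ∅
  T[2,3] 'ab' = ∅
  T[3,4] 'bb' = {A,B,S}
  T[4,5] 'ba' = ∅
  T[0,2] 'bba' = {B}
  T[1,3] 'bab' = ∅
  T[2,4] 'abb' = {A,S}
  T[3,5] 'bba' = {B}
  T[0,3] 'bbab' = ∅
  T[1,4] 'babb' = {A,S}
  T[2,5] 'abba' = {A,S}
  T[0,4] 'bbabb' = {A,S}
  T[1,5] 'babba' = {A,S}
  T[0,5] 'bbabba' = {A,S}

S ∈ T[0,5] ⇒ YES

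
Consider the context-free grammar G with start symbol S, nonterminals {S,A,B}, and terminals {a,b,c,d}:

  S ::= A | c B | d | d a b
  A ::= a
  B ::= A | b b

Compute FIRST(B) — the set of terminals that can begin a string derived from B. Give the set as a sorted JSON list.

FIRST sets, iterate to fixpoint:
iter 1:
  A via A→a: +{a}
  B via B→A: +{a}
  B via B→b b: +{b}
  S via S→A: +{a}
  S via S→c B: +{c}
  S via S→d: +{d}
  S: {a,c,d}  A: {a}  B: {a,b}
iter 2: done
  S: {a,c,d}  A: {a}  B: {a,b}

FIRST(B) = ["a", "b"]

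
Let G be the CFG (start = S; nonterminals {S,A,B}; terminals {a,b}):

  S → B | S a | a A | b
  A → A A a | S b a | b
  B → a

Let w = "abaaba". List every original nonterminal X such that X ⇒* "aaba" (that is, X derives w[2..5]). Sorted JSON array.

Convert to CNF:
  S -> S T0 | T0 A | a | b
  A -> A X2 | S X3 | b
  B -> a
  T0 -> a
  T1 -> b
  X2 -> A T0
  X3 -> T1 T0

Fill CYK table bottom-up (cells [i..j] with 2 ≤ i ≤ j ≤ 5 only):
  cell(2,2) a: {B,S,T0}  orig:{B,S}
  cell(3,3) a: {B,S,T0}  orig:{B,S}
  cell(4,4) b: {A,S,T1}  orig:{A,S}
  cell(5,5) a: {B,S,T0}  orig:{B,S}
  cell(2,3) aa: {S}
  cell(3,4) ab: {S}
  cell(4,5) ba: {S,X2,X3}  orig:{S}
  cell(2,4) aab: ∅
  cell(3,5) aba: {A,S}
  cell(2,5) aaba: {A,S}

Original NTs in T[2,5] deriving "aaba": ["A", "S"]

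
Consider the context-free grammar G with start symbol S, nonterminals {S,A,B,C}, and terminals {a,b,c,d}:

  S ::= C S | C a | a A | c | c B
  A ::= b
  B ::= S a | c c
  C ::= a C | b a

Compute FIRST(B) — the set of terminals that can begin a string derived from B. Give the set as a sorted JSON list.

Compute FIRST by fixpoint:
iter 1:
  A via A→b: +{b}
  B via B→c c: +{c}
  C via C→a C: +{a}
  C via C→b a: +{b}
  S via S→C S: +{a,b}
  S via S→c: +{c}
  S: {a,b,c}  A: {b}  B: {c}  C: {a,b}
iter 2:
  B via B→S a: +{a,b}
  S: {a,b,c}  A: {b}  B: {a,b,c}  C: {a,b}
iter 3: (stable)
  S: {a,b,c}  A: {b}  B: {a,b,c}  C: {a,b}

FIRST(B) = ["a", "b", "c"]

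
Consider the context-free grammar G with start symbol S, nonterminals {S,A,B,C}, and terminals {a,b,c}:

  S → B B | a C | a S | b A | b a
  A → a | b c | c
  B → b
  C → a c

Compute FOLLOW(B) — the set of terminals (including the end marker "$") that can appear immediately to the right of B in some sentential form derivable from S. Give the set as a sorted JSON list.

FIRST sets, iterate to fixpoint:
round 1:
  A via A→a: +{a}
  A via A→b c: +{b}
  A via A→c: +{c}
  B via B→b: +{b}
  C via C→a c: +{a}
  S via S→B B: +{b}
  S via S→a C: +{a}
  FIRST(S)={a,b}  FIRST(A)={a,b,c}  FIRST(B)={b}  FIRST(C)={a}
round 2: done
  FIRST(S)={a,b}  FIRST(A)={a,b,c}  FIRST(B)={b}  FIRST(C)={a}

Compute FOLLOW by fixpoint:
seed FOLLOW(S) with $
pass 1:
  S→B B: FOLLOW(B) ⊇ FIRST(B) = {b}; new: +{b}
  S→B B: FOLLOW(B) ⊇ FOLLOW(S) ⊇ {$}; new: +{$}
  S→a C: FOLLOW(C) ⊇ FOLLOW(S) ⊇ {$}; new: +{$}
  S→b A: FOLLOW(A) ⊇ FOLLOW(S) ⊇ {$}; new: +{$}
  FOLLOW(S)={$}  FOLLOW(A)={$}  FOLLOW(B)={$,b}  FOLLOW(C)={$}
pass 2: (no change)
  FOLLOW(S)={$}  FOLLOW(A)={$}  FOLLOW(B)={$,b}  FOLLOW(C)={$}

FOLLOW(B) = ["$", "b"]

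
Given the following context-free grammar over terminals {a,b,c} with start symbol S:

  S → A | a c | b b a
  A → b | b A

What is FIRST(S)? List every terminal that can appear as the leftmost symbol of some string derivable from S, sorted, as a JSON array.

FIRST sets, iterate to fixpoint:
[1]
  A via A→b: +{b}
  S via S→A: +{b}
  S via S→a c: +{a}
  FIRST[S]={a,b}  FIRST[A]={b}
[2] (stable)
  FIRST[S]={a,b}  FIRST[A]={b}

FIRST(S) = ["a", "b"]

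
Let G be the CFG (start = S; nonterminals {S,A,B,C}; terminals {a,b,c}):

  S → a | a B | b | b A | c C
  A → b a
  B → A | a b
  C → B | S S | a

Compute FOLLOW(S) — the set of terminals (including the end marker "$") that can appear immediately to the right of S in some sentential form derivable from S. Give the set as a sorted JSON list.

Compute FIRST by fixpoint:
[1]
  A via A→b a: +{b}
  B via B→A: +{b}
  B via B→a b: +{a}
  C via C→B: +{a,b}
  S via S→a: +{a}
  S via S→b: +{b}
  S via S→c C: +{c}
  S: {a,b,c}  A: {b}  B: {a,b}  C: {a,b}
[2]
  C via C→S S: +{c}
  S: {a,b,c}  A: {b}  B: {a,b}  C: {a,b,c}
[3] done
  S: {a,b,c}  A: {b}  B: {a,b}  C: {a,b,c}

Compute FOLLOW by fixpoint:
initialize: $ ∈ FOLLOW(S)
[1]
  C→S S: FOLLOW(S) ⊇ FIRST(S) = {a,b,c}; new: +{a,b,c}
  S→a B: FOLLOW(B) ⊇ FOLLOW(S) ⊇ {$,a,b,c}; new: +{$,a,b,c}
  S→b A: FOLLOW(A) ⊇ FOLLOW(S) ⊇ {$,a,b,c}; new: +{$,a,b,c}
  S→c C: FOLLOW(C) ⊇ FOLLOW(S) ⊇ {$,a,b,c}; new: +{$,a,b,c}
  FOLLOW[S]={$,a,b,c}  FOLLOW[A]={$,a,b,c}  FOLLOW[B]={$,a,b,c}  FOLLOW[C]={$,a,b,c}
[2] (stable)
  FOLLOW[S]={$,a,b,c}  FOLLOW[A]={$,a,b,c}  FOLLOW[B]={$,a,b,c}  FOLLOW[C]={$,a,b,c}

FOLLOW(S) = ["$", "a", "b", "c"]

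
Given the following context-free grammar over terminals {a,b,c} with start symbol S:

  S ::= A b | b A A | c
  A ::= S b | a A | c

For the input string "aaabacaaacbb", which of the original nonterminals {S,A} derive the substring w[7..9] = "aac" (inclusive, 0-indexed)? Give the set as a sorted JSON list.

CNF form of G:
  S -> A T0 | T0 X2 | c
  A -> S T0 | T1 A | c
  T0 -> b
  T1 -> a
  X2 -> A A

CYK table (by increasing span) (cells [i..j] with 7 ≤ i ≤ j ≤ 9 only):
  [7..7]={T1}  "a"  orig:{}
  [8..8]={T1}  "a"  orig:{}
  [9..9]={A,S}  "c"
  [7..8]=∅  "aa"
  [8..9]={A}  "ac"
  [7..9]={A}  "aac"

Original NTs in T[7,9] deriving "aac": ["A"]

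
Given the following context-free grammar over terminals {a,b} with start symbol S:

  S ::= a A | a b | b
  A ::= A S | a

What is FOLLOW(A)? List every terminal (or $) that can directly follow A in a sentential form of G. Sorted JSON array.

Compute FIRST by fixpoint:
round 1:
  A via A→a: +{a}
  S via S→a A: +{a}
  S via S→b: +{b}
  FIRST[S]={a,b}  FIRST[A]={a}
round 2: — fixpoint
  FIRST[S]={a,b}  FIRST[A]={a}

Compute FOLLOW by fixpoint:
FOLLOW(S) := {$}
iter 1:
  A→A S: FOLLOW(A) ⊇ FIRST(S) = {a,b}; new: +{a,b}
  A→A S: FOLLOW(S) ⊇ FOLLOW(A) ⊇ {a,b}; new: +{a,b}
  S→a A: FOLLOW(A) ⊇ FOLLOW(S) ⊇ {$,a,b}; new: +{$}
  FOLLOW[S]={$,a,b}  FOLLOW[A]={$,a,b}
iter 2: done
  FOLLOW[S]={$,a,b}  FOLLOW[A]={$,a,b}

FOLLOW(A) = ["$", "a", "b"]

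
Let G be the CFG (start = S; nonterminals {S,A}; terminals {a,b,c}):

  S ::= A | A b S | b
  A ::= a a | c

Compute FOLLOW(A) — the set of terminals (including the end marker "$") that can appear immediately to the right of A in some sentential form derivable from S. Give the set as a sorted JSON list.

FIRST sets, iterate to fixpoint:
iter 1:
  A via A→a a: +{a}
  A via A→c: +{c}
  S via S→A: +{a,c}
  S via S→b: +{b}
  FIRST(S)={a,b,c}  FIRST(A)={a,c}
iter 2: (stable)
  FIRST(S)={a,b,c}  FIRST(A)={a,c}

FOLLOW iteration:
initialize: $ ∈ FOLLOW(S)
iter 1:
  S→A: FOLLOW(A) ⊇ FOLLOW(S) ⊇ {$}; new: +{$}
  S→A b S: FOLLOW(A) ⊇ FIRST(b) = {b}; new: +{b}
  FOLLOW[S]={$}  FOLLOW[A]={$,b}
iter 2: — fixpoint
  FOLLOW[S]={$}  FOLLOW[A]={$,b}

FOLLOW(A) = ["$", "b"]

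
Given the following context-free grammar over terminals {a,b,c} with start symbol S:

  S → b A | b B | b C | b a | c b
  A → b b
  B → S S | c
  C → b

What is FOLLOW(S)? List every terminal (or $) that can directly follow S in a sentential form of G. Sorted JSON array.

FIRST sets, iterate to fixpoint:
pass 1:
  A via A→b b: +{b}
  B via B→c: +{c}
  C via C→b: +{b}
  S via S→b A: +{b}
  S via S→c b: +{c}
  FIRST[S]={b,c}  FIRST[A]={b}  FIRST[B]={c}  FIRST[C]={b}
pass 2:
  B via B→S S: +{b}
  FIRST[S]={b,c}  FIRST[A]={b}  FIRST[B]={b,c}  FIRST[C]={b}
pass 3: done
  FIRST[S]={b,c}  FIRST[A]={b}  FIRST[B]={b,c}  FIRST[C]={b}

FOLLOW sets:
initialize: $ ∈ FOLLOW(S)
iter 1:
  B→S S: FOLLOW(S) ⊇ FIRST(S) = {b,c}; new: +{b,c}
  S→b A: FOLLOW(A) ⊇ FOLLOW(S) ⊇ {$,b,c}; new: +{$,b,c}
  S→b B: FOLLOW(B) ⊇ FOLLOW(S) ⊇ {$,b,c}; new: +{$,b,c}
  S→b C: FOLLOW(C) ⊇ FOLLOW(S) ⊇ {$,b,c}; new: +{$,b,c}
  S: {$,b,c}  A: {$,b,c}  B: {$,b,c}  C: {$,b,c}
iter 2: (stable)
  S: {$,b,c}  A: {$,b,c}  B: {$,b,c}  C: {$,b,c}

FOLLOW(S) = ["$", "b", "c"]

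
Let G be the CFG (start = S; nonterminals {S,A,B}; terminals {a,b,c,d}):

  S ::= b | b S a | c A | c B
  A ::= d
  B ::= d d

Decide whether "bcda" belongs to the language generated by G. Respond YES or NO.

Convert to CNF:
  S -> T1 X4 | T3 A | T3 B | b
  A -> d
  B -> T0 T0
  T0 -> d
  T1 -> b
  T2 -> a
  T3 -> c
  X4 -> S T2

CYK fill:
  [0..0]={S,T1}  "b"  orig:{S}
  [1..1]={T3}  "c"  orig:{}
  [2..2]={A,T0}  "d"  orig:{A}
  [3..3]={T2}  "a"  orig:{}
  [0..1]=∅  "bc"
  [1..2]={S}  "cd"
  [2..3]=∅  "da"
  [0..2]=∅  "bcd"
  [1..3]={X4}  "cda"  orig:{}
  [0..3]={S}  "bcda"

S ∈ T[0,3] ⇒ YES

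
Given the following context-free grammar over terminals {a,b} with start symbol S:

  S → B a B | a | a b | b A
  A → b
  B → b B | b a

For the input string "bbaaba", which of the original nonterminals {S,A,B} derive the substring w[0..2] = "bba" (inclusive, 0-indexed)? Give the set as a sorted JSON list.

CNF form of G:
  S -> B X2 | T0 A | T1 T0 | a
  A -> b
  B -> T0 B | T0 T1
  T0 -> b
  T1 -> a
  X2 -> T1 B

CYK fill, restricted to cells inside w[0..2]:
  T[0,0] 'b' = {A,T0}  orig:{A}
  T[1,1] 'b' = {A,T0}  orig:{A}
  T[2,2] 'a' = {S,T1}  orig:{S}
  T[0,1] 'bb' = {S}
  T[1,2] 'ba' = {B}
  T[0,2] 'bba' = {B}

Original NTs in T[0,2] deriving "bba": ["B"]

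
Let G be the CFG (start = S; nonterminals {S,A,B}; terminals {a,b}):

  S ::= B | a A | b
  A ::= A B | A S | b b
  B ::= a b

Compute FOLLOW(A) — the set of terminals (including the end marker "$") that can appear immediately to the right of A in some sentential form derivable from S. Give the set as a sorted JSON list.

FIRST iteration:
round 1:
  A via A→b b: +{b}
  B via B→a b: +{a}
  S via S→B: +{a}
  S via S→b: +{b}
  FIRST(S)={a,b}  FIRST(A)={b}  FIRST(B)={a}
round 2: done
  FIRST(S)={a,b}  FIRST(A)={b}  FIRST(B)={a}

FOLLOW sets:
initialize: $ ∈ FOLLOW(S)
round 1:
  A→A B: FOLLOW(A) ⊇ FIRST(B) = {a}; new: +{a}
  A→A B: FOLLOW(B) ⊇ FOLLOW(A) ⊇ {a}; new: +{a}
  A→A S: FOLLOW(A) ⊇ FIRST(S) = {a,b}; new: +{b}
  A→A S: FOLLOW(S) ⊇ FOLLOW(A) ⊇ {a,b}; new: +{a,b}
  S→B: FOLLOW(B) ⊇ FOLLOW(S) ⊇ {$,a,b}; new: +{$,b}
  S→a A: FOLLOW(A) ⊇ FOLLOW(S) ⊇ {$,a,b}; new: +{$}
  S: {$,a,b}  A: {$,a,b}  B: {$,a,b}
round 2: (no change)
  S: {$,a,b}  A: {$,a,b}  B: {$,a,b}

FOLLOW(A) = ["$", "a", "b"]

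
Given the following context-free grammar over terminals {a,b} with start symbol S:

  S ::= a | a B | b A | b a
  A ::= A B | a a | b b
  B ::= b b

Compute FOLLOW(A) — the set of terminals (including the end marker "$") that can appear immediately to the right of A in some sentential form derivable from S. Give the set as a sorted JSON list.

Compute FIRST by fixpoint:
iter 1:
  A via A→a a: +{a}
  A via A→b b: +{b}
  B via B→b b: +{b}
  S via S→a: +{a}
  S via S→b A: +{b}
  FIRST(S)={a,b}  FIRST(A)={a,b}  FIRST(B)={b}
iter 2: (no change)
  FIRST(S)={a,b}  FIRST(A)={a,b}  FIRST(B)={b}

FOLLOW iteration:
seed FOLLOW(S) with $
iter 1:
  A→A B: FOLLOW(A) ⊇ FIRST(B) = {b}; new: +{b}
  A→A B: FOLLOW(B) ⊇ FOLLOW(A) ⊇ {b}; new: +{b}
  S→a B: FOLLOW(B) ⊇ FOLLOW(S) ⊇ {$}; new: +{$}
  S→b A: FOLLOW(A) ⊇ FOLLOW(S) ⊇ {$}; new: +{$}
  FOLLOW[S]={$}  FOLLOW[A]={$,b}  FOLLOW[B]={$,b}
iter 2: (stable)
  FOLLOW[S]={$}  FOLLOW[A]={$,b}  FOLLOW[B]={$,b}

FOLLOW(A) = ["$", "b"]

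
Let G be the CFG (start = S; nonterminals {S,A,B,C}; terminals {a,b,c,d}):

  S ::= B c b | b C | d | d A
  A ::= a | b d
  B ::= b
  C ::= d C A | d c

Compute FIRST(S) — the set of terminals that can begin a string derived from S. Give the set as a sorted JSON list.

Compute FIRST by fixpoint:
[1]
  A via A→a: +{a}
  A via A→b d: +{b}
  B via B→b: +{b}
  C via C→d C A: +{d}
  S via S→B c b: +{b}
  S via S→d: +{d}
  S: {b,d}  A: {a,b}  B: {b}  C: {d}
[2] done
  S: {b,d}  A: {a,b}  B: {b}  C: {d}

FIRST(S) = ["b", "d"]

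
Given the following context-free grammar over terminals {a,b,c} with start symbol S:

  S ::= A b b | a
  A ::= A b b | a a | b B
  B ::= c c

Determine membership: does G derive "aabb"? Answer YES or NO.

CNF form of G:
  S -> A X4 | a
  A -> A X3 | T0 B | T1 T1
  B -> T2 T2
  T0 -> b
  T1 -> a
  T2 -> c
  X3 -> T0 T0
  X4 -> T0 T0

CYK table (by increasing span):
  T[0,0] 'a' = {S,T1}  orig:{S}
  T[1,1] 'a' = {S,T1}  orig:{S}
  T[2,2] 'b' = {T0}  orig:{}
  T[3,3] 'b' = {T0}  orig:{}
  T[0,1] 'aa' = {A}
  T[1,2] 'ab' = ∅
  T[2,3] 'bb' = {X3,X4}  orig:{}
  T[0,2] 'aab' = ∅
  T[1,3] 'abb' = ∅
  T[0,3] 'aabb' = {A,S}

S ∈ T[0,3] ⇒ YES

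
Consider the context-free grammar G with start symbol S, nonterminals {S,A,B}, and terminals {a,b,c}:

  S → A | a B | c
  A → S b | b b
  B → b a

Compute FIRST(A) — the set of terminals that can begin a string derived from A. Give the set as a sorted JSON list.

FIRST sets, iterate to fixpoint:
round 1:
  A via A→b b: +{b}
  B via B→b a: +{b}
  S via S→A: +{b}
  S via S→a B: +{a}
  S via S→c: +{c}
  FIRST(S)={a,b,c}  FIRST(A)={b}  FIRST(B)={b}
round 2:
  A via A→S b: +{a,c}
  FIRST(S)={a,b,c}  FIRST(A)={a,b,c}  FIRST(B)={b}
round 3: — fixpoint
  FIRST(S)={a,b,c}  FIRST(A)={a,b,c}  FIRST(B)={b}

FIRST(A) = ["a", "b", "c"]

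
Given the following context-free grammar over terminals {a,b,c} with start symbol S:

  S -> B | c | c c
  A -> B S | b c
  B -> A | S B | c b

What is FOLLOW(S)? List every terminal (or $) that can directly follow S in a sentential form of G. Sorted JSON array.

FIRST sets, iterate to fixpoint:
[1]
  A via A→b c: +{b}
  B via B→A: +{b}
  B via B→c b: +{c}
  S via S→B: +{b,c}
  FIRST[S]={b,c}  FIRST[A]={b}  FIRST[B]={b,c}
[2]
  A via A→B S: +{c}
  FIRST[S]={b,c}  FIRST[A]={b,c}  FIRST[B]={b,c}
[3] — fixpoint
  FIRST[S]={b,c}  FIRST[A]={b,c}  FIRST[B]={b,c}

FOLLOW iteration:
initialize: $ ∈ FOLLOW(S)
round 1:
  A→B S: FOLLOW(B) ⊇ FIRST(S) = {b,c}; new: +{b,c}
  B→A: FOLLOW(A) ⊇ FOLLOW(B) ⊇ {b,c}; new: +{b,c}
  B→S B: FOLLOW(S) ⊇ FIRST(B) = {b,c}; new: +{b,c}
  S→B: FOLLOW(B) ⊇ FOLLOW(S) ⊇ {$,b,c}; new: +{$}
  FOLLOW[S]={$,b,c}  FOLLOW[A]={b,c}  FOLLOW[B]={$,b,c}
round 2:
  B→A: FOLLOW(A) ⊇ FOLLOW(B) ⊇ {$,b,c}; new: +{$}
  FOLLOW[S]={$,b,c}  FOLLOW[A]={$,b,c}  FOLLOW[B]={$,b,c}
round 3: — fixpoint
  FOLLOW[S]={$,b,c}  FOLLOW[A]={$,b,c}  FOLLOW[B]={$,b,c}

FOLLOW(S) = ["$", "b", "c"]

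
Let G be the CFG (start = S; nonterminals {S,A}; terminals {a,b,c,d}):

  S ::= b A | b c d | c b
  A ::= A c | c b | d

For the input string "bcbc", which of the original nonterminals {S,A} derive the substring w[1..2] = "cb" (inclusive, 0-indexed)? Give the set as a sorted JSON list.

Convert to CNF:
  S -> T0 T1 | T1 A | T1 X3
  A -> A T0 | T0 T1 | d
  T0 -> c
  T1 -> b
  T2 -> d
  X3 -> T0 T2

CYK table (by increasing span) (cells [i..j] with 1 ≤ i ≤ j ≤ 2 only):
  cell(1,1) c: {T0}  orig:{}
  cell(2,2) b: {T1}  orig:{}
  cell(1,2) cb: {A,S}

Original NTs in T[1,2] deriving "cb": ["A", "S"]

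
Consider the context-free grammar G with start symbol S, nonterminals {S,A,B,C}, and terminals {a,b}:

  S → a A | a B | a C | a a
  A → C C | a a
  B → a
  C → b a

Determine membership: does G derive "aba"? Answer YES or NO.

Convert to CNF:
  S -> T0 A | T0 B | T0 C | T0 T0
  A -> C C | T0 T0
  B -> a
  C -> T1 T0
  T0 -> a
  T1 -> b

CYK fill:
  cell(0,0) a: {B,T0}  orig:{B}
  cell(1,1) b: {T1}  orig:{}
  cell(2,2) a: {B,T0}  orig:{B}
  cell(0,1) ab: ∅
  cell(1,2) ba: {C}
  cell(0,2) aba: {S}

S ∈ T[0,2] ⇒ YES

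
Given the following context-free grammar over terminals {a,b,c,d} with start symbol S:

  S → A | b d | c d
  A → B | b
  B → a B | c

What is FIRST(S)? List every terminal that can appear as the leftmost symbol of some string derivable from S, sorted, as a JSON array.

Compute FIRST by fixpoint:
pass 1:
  A via A→b: +{b}
  B via B→a B: +{a}
  B via B→c: +{c}
  S via S→A: +{b}
  S via S→c d: +{c}
  FIRST(S)={b,c}  FIRST(A)={b}  FIRST(B)={a,c}
pass 2:
  A via A→B: +{a,c}
  S via S→A: +{a}
  FIRST(S)={a,b,c}  FIRST(A)={a,b,c}  FIRST(B)={a,c}
pass 3: — fixpoint
  FIRST(S)={a,b,c}  FIRST(A)={a,b,c}  FIRST(B)={a,c}

FIRST(S) = ["a", "b", "c"]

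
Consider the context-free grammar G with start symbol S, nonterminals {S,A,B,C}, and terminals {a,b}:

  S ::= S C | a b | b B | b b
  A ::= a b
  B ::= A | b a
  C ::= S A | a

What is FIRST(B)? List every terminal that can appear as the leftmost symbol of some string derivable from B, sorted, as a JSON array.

FIRST iteration:
[1]
  A via A→a b: +{a}
  B via B→A: +{a}
  B via B→b a: +{b}
  C via C→a: +{a}
  S via S→a b: +{a}
  S via S→b B: +{b}
  FIRST(S)={a,b}  FIRST(A)={a}  FIRST(B)={a,b}  FIRST(C)={a}
[2]
  C via C→S A: +{b}
  FIRST(S)={a,b}  FIRST(A)={a}  FIRST(B)={a,b}  FIRST(C)={a,b}
[3] — fixpoint
  FIRST(S)={a,b}  FIRST(A)={a}  FIRST(B)={a,b}  FIRST(C)={a,b}

FIRST(B) = ["a", "b"]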